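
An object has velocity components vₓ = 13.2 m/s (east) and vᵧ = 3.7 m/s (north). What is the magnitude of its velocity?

|v| = √(vₓ² + vᵧ²) = √(13.2² + 3.7²) = √(187.93) = 13.71 m/s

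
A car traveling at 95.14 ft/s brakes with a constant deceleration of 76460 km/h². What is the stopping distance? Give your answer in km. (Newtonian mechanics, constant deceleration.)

v₀ = 95.14 ft/s × 0.3048 = 28.9987 m/s
a = 76460 km/h² × 7.716049382716049e-05 = 5.89969 m/s²
d = v₀² / (2a) = 28.9987² / (2 × 5.89969) = 840.925 / 11.7994 = 71.2685 m
d = 71.2685 m / 1000.0 = 0.07127 km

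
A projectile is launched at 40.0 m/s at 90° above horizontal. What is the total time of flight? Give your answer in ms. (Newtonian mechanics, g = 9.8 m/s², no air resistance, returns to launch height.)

T = 2 × v₀ × sin(θ) / g = 2 × 40.0 × sin(90°) / 9.8 = 2 × 40.0 × 1.0 / 9.8 = 8.16327 s
T = 8.16327 s / 0.001 = 8163 ms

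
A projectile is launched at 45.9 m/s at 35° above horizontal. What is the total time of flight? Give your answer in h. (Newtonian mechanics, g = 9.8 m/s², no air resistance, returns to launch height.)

T = 2 × v₀ × sin(θ) / g = 2 × 45.9 × sin(35°) / 9.8 = 2 × 45.9 × 0.573576 / 9.8 = 5.37289 s
T = 5.37289 s / 3600.0 = 0.001492 h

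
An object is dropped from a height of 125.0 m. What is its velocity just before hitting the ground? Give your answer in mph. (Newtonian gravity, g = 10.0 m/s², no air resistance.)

v = √(2gh) = √(2 × 10.0 × 125.0) = 50.0 m/s
v = 50.0 m/s / 0.44704 = 111.8 mph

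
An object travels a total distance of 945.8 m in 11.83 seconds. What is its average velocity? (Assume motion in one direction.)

v_avg = Δd / Δt = 945.8 / 11.83 = 79.95 m/s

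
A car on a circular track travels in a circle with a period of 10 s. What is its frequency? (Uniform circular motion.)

f = 1/T = 1/10 = 0.1 Hz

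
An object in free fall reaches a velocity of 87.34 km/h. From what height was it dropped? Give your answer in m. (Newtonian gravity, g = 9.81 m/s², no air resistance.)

v = 87.34 km/h × 0.2777777777777778 = 24.2611 m/s
h = v² / (2g) = 24.2611² / (2 × 9.81) = 30.0 m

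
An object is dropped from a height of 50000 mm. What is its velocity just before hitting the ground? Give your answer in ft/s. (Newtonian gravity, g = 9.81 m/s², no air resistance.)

h = 50000 mm × 0.001 = 50.0 m
v = √(2gh) = √(2 × 9.81 × 50.0) = 31.3209 m/s
v = 31.3209 m/s / 0.3048 = 102.8 ft/s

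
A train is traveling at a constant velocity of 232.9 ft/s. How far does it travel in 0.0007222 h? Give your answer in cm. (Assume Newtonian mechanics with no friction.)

v = 232.9 ft/s × 0.3048 = 70.9879 m/s
t = 0.0007222 h × 3600.0 = 2.59992 s
d = v × t = 70.9879 × 2.59992 = 184.563 m
d = 184.563 m / 0.01 = 18460 cm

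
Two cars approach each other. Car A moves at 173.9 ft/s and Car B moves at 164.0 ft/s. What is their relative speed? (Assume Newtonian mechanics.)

v_rel = v_A + v_B = 173.9 + 164.0 = 337.9 ft/s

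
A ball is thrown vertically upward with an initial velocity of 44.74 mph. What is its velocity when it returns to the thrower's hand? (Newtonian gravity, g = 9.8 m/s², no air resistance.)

By conservation of energy (no air resistance), the ball returns to the throw height with the same speed as launch, but directed downward.
|v_ground| = v₀ = 44.74 mph
v_ground = 44.74 mph (downward)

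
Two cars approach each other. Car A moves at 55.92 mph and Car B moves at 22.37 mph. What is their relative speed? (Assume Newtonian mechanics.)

v_rel = v_A + v_B = 55.92 + 22.37 = 78.29 mph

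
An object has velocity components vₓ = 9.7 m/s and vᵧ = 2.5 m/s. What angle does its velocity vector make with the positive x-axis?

θ = arctan(vᵧ/vₓ) = arctan(2.5/9.7) = 14.45°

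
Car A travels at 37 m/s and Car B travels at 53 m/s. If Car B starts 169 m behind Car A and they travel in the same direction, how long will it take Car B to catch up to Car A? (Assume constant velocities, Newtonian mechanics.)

Relative speed: v_rel = 53 - 37 = 16 m/s
Time to catch: t = d₀/v_rel = 169/16 = 10.56 s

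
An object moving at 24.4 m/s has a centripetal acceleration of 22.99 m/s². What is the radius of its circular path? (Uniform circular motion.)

r = v²/a_c = 24.4²/22.99 = 25.9 m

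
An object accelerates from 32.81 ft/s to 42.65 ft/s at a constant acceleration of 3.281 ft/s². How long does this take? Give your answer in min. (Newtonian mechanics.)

v₀ = 32.81 ft/s × 0.3048 = 10.0005 m/s
v = 42.65 ft/s × 0.3048 = 12.9997 m/s
a = 3.281 ft/s² × 0.3048 = 1.00005 m/s²
t = (v - v₀) / a = (12.9997 - 10.0005) / 1.00005 = 2.99905 s
t = 2.99905 s / 60.0 = 0.04998 min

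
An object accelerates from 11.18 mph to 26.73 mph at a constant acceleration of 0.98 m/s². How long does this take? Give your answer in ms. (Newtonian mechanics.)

v₀ = 11.18 mph × 0.44704 = 4.99791 m/s
v = 26.73 mph × 0.44704 = 11.9494 m/s
t = (v - v₀) / a = (11.9494 - 4.99791) / 0.98 = 7.09336 s
t = 7.09336 s / 0.001 = 7093 ms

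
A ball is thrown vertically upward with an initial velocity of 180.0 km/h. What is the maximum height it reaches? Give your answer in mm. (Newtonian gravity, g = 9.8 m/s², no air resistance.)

v₀ = 180.0 km/h × 0.2777777777777778 = 50.0 m/s
h_max = v₀² / (2g) = 50.0² / (2 × 9.8) = 2500.0 / 19.6 = 127.551 m
h_max = 127.551 m / 0.001 = 127600 mm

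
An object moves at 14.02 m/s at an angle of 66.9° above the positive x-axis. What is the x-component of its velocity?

vₓ = v cos(θ) = 14.02 × cos(66.9°) = 5.5 m/s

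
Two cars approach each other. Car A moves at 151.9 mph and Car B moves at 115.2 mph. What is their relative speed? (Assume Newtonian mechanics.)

v_rel = v_A + v_B = 151.9 + 115.2 = 267.1 mph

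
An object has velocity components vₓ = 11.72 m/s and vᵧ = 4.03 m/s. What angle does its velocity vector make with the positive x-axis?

θ = arctan(vᵧ/vₓ) = arctan(4.03/11.72) = 18.98°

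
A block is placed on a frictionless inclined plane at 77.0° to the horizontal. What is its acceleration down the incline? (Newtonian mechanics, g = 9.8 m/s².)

a = g sin(θ) = 9.8 × sin(77.0°) = 9.8 × 0.9744 = 9.55 m/s²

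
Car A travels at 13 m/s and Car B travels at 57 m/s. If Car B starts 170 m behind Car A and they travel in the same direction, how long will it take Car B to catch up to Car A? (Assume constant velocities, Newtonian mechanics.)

Relative speed: v_rel = 57 - 13 = 44 m/s
Time to catch: t = d₀/v_rel = 170/44 = 3.86 s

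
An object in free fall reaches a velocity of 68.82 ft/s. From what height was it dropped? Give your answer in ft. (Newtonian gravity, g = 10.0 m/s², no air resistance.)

v = 68.82 ft/s × 0.3048 = 20.9763 m/s
h = v² / (2g) = 20.9763² / (2 × 10.0) = 22.0003 m
h = 22.0003 m / 0.3048 = 72.18 ft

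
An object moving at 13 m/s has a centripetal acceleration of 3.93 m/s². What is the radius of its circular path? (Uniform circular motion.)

r = v²/a_c = 13²/3.93 = 43.0 m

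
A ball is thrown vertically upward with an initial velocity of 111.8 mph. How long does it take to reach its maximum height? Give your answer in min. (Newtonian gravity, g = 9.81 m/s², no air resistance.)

v₀ = 111.8 mph × 0.44704 = 49.9791 m/s
t_up = v₀ / g = 49.9791 / 9.81 = 5.09471 s
t_up = 5.09471 s / 60.0 = 0.08491 min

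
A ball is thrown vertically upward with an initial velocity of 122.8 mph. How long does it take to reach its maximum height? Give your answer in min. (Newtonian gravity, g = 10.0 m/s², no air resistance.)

v₀ = 122.8 mph × 0.44704 = 54.8965 m/s
t_up = v₀ / g = 54.8965 / 10.0 = 5.48965 s
t_up = 5.48965 s / 60.0 = 0.09149 min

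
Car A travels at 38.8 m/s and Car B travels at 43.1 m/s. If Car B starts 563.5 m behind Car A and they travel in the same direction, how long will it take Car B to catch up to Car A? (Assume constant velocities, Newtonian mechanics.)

Relative speed: v_rel = 43.1 - 38.8 = 4.3 m/s
Time to catch: t = d₀/v_rel = 563.5/4.3 = 131.05 s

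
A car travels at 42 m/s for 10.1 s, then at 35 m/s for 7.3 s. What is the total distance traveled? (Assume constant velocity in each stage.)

d₁ = v₁t₁ = 42 × 10.1 = 424.2 m
d₂ = v₂t₂ = 35 × 7.3 = 255.5 m
d_total = 424.2 + 255.5 = 679.7 m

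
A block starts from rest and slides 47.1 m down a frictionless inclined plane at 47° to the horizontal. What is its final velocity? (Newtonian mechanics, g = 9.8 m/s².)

a = g sin(θ) = 9.8 × sin(47°) = 7.1673 m/s²
v = √(2ad) = √(2 × 7.1673 × 47.1) = 25.98 m/s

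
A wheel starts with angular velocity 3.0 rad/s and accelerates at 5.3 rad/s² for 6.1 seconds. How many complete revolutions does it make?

θ = ω₀t + ½αt² = 3.0×6.1 + ½×5.3×6.1² = 116.9065 rad
Total revolutions = θ/(2π) = 116.9065/(2π) = 18.61
Complete revolutions = ⌊18.61⌋ = 18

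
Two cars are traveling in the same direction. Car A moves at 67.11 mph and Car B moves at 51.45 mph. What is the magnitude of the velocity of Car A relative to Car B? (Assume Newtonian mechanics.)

v_rel = |v_A - v_B| = |67.11 - 51.45| = 15.66 mph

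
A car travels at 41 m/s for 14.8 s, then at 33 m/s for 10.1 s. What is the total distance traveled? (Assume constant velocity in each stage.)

d₁ = v₁t₁ = 41 × 14.8 = 606.8 m
d₂ = v₂t₂ = 33 × 10.1 = 333.3 m
d_total = 606.8 + 333.3 = 940.1 m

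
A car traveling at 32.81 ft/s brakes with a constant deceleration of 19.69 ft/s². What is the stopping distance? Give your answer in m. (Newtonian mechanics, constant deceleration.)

v₀ = 32.81 ft/s × 0.3048 = 10.0005 m/s
a = 19.69 ft/s² × 0.3048 = 6.00151 m/s²
d = v₀² / (2a) = 10.0005² / (2 × 6.00151) = 100.01 / 12.003 = 8.332 m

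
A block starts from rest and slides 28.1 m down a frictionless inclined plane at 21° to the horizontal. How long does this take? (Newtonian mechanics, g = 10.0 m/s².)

a = g sin(θ) = 10.0 × sin(21°) = 3.5837 m/s²
t = √(2d/a) = √(2 × 28.1 / 3.5837) = 3.96 s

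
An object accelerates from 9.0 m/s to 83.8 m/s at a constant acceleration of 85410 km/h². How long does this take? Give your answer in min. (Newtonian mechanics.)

a = 85410 km/h² × 7.716049382716049e-05 = 6.59028 m/s²
t = (v - v₀) / a = (83.8 - 9.0) / 6.59028 = 11.35 s
t = 11.35 s / 60.0 = 0.1892 min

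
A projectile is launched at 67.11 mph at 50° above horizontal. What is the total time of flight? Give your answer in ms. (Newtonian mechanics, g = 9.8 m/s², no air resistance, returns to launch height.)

v₀ = 67.11 mph × 0.44704 = 30.0009 m/s
T = 2 × v₀ × sin(θ) / g = 2 × 30.0009 × sin(50°) / 9.8 = 2 × 30.0009 × 0.766044 / 9.8 = 4.69021 s
T = 4.69021 s / 0.001 = 4690 ms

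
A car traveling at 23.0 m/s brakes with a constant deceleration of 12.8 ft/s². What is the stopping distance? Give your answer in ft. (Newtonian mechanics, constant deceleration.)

a = 12.8 ft/s² × 0.3048 = 3.90144 m/s²
d = v₀² / (2a) = 23.0² / (2 × 3.90144) = 529.0 / 7.80288 = 67.7955 m
d = 67.7955 m / 0.3048 = 222.4 ft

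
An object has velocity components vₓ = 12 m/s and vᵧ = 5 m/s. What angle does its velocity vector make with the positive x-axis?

θ = arctan(vᵧ/vₓ) = arctan(5/12) = 22.62°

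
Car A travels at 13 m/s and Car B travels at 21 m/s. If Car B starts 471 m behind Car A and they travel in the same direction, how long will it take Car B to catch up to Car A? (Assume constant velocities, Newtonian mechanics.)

Relative speed: v_rel = 21 - 13 = 8 m/s
Time to catch: t = d₀/v_rel = 471/8 = 58.88 s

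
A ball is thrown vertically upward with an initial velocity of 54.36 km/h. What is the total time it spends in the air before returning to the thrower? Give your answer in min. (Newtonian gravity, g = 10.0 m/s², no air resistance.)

v₀ = 54.36 km/h × 0.2777777777777778 = 15.1 m/s
t_total = 2 × v₀ / g = 2 × 15.1 / 10.0 = 3.02 s
t_total = 3.02 s / 60.0 = 0.05033 min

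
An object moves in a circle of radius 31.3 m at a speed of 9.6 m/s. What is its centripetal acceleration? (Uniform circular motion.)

a_c = v²/r = 9.6²/31.3 = 92.16/31.3 = 2.94 m/s²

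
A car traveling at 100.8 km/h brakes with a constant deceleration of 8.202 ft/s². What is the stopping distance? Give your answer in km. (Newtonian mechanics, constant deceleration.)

v₀ = 100.8 km/h × 0.2777777777777778 = 28.0 m/s
a = 8.202 ft/s² × 0.3048 = 2.49997 m/s²
d = v₀² / (2a) = 28.0² / (2 × 2.49997) = 784.0 / 4.99994 = 156.802 m
d = 156.802 m / 1000.0 = 0.1568 km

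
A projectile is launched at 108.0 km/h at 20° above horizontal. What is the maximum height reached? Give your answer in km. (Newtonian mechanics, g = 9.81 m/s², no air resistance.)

v₀ = 108.0 km/h × 0.2777777777777778 = 30.0 m/s
H = v₀² × sin²(θ) / (2g) = 30.0² × sin(20°)² / (2 × 9.81) = 900.0 × 0.116978 / 19.62 = 5.36596 m
H = 5.36596 m / 1000.0 = 0.005366 km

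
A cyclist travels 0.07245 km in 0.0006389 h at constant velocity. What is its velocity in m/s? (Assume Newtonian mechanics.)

d = 0.07245 km × 1000.0 = 72.45 m
t = 0.0006389 h × 3600.0 = 2.30004 s
v = d / t = 72.45 / 2.30004 = 31.5 m/s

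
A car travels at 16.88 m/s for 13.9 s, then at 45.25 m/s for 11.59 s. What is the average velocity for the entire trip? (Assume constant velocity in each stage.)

d₁ = v₁t₁ = 16.88 × 13.9 = 234.632 m
d₂ = v₂t₂ = 45.25 × 11.59 = 524.4475 m
d_total = 759.0795 m, t_total = 25.49 s
v_avg = d_total/t_total = 759.0795/25.49 = 29.78 m/s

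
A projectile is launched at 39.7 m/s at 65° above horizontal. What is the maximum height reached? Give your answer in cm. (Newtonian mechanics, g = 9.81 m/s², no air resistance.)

H = v₀² × sin²(θ) / (2g) = 39.7² × sin(65°)² / (2 × 9.81) = 1576.09 × 0.821394 / 19.62 = 65.9832 m
H = 65.9832 m / 0.01 = 6598 cm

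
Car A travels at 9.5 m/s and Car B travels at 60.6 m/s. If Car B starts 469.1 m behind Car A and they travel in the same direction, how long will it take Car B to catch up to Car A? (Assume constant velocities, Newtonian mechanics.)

Relative speed: v_rel = 60.6 - 9.5 = 51.1 m/s
Time to catch: t = d₀/v_rel = 469.1/51.1 = 9.18 s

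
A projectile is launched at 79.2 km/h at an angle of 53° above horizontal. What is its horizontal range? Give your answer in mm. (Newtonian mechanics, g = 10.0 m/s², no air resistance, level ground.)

v₀ = 79.2 km/h × 0.2777777777777778 = 22.0 m/s
R = v₀² × sin(2θ) / g = 22.0² × sin(2 × 53°) / 10.0 = 484.0 × 0.961262 / 10.0 = 46.5251 m
R = 46.5251 m / 0.001 = 46530 mm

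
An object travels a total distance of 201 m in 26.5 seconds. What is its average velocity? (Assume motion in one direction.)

v_avg = Δd / Δt = 201 / 26.5 = 7.58 m/s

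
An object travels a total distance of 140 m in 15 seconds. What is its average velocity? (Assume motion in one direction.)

v_avg = Δd / Δt = 140 / 15 = 9.33 m/s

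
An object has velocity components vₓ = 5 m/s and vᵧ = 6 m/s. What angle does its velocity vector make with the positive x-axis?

θ = arctan(vᵧ/vₓ) = arctan(6/5) = 50.19°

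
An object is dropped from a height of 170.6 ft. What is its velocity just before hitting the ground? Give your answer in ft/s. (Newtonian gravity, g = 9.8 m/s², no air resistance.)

h = 170.6 ft × 0.3048 = 51.9989 m
v = √(2gh) = √(2 × 9.8 × 51.9989) = 31.9246 m/s
v = 31.9246 m/s / 0.3048 = 104.7 ft/s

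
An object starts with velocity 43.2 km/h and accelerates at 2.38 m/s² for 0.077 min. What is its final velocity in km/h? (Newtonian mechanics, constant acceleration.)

v₀ = 43.2 km/h × 0.2777777777777778 = 12.0 m/s
t = 0.077 min × 60.0 = 4.62 s
v = v₀ + a × t = 12.0 + 2.38 × 4.62 = 22.9956 m/s
v = 22.9956 m/s / 0.2777777777777778 = 82.78 km/h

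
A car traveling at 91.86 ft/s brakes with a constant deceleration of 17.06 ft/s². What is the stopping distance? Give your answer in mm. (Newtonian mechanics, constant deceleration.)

v₀ = 91.86 ft/s × 0.3048 = 27.9989 m/s
a = 17.06 ft/s² × 0.3048 = 5.19989 m/s²
d = v₀² / (2a) = 27.9989² / (2 × 5.19989) = 783.938 / 10.3998 = 75.3801 m
d = 75.3801 m / 0.001 = 75380 mm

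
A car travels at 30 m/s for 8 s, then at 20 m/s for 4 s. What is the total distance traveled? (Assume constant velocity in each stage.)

d₁ = v₁t₁ = 30 × 8 = 240 m
d₂ = v₂t₂ = 20 × 4 = 80 m
d_total = 240 + 80 = 320 m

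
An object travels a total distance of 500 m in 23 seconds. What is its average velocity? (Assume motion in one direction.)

v_avg = Δd / Δt = 500 / 23 = 21.74 m/s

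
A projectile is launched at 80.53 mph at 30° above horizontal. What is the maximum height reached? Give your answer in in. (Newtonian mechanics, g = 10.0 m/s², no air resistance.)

v₀ = 80.53 mph × 0.44704 = 36.0001 m/s
H = v₀² × sin²(θ) / (2g) = 36.0001² × sin(30°)² / (2 × 10.0) = 1296.01 × 0.25 / 20.0 = 16.2001 m
H = 16.2001 m / 0.0254 = 637.8 in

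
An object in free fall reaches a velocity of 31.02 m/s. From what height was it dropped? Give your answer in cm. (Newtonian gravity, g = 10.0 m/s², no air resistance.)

h = v² / (2g) = 31.02² / (2 × 10.0) = 48.112 m
h = 48.112 m / 0.01 = 4811 cm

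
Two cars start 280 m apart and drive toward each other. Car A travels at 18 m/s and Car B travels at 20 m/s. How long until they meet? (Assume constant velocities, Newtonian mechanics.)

Combined speed: v_combined = 18 + 20 = 38 m/s
Time to meet: t = d/v_combined = 280/38 = 7.37 s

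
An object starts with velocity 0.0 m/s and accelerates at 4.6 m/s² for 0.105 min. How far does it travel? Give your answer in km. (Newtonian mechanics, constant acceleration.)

t = 0.105 min × 60.0 = 6.3 s
d = v₀ × t + ½ × a × t² = 0.0 × 6.3 + 0.5 × 4.6 × 6.3² = 91.287 m
d = 91.287 m / 1000.0 = 0.09129 km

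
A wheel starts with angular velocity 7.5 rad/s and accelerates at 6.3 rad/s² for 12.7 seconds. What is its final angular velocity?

ω = ω₀ + αt = 7.5 + 6.3 × 12.7 = 87.51 rad/s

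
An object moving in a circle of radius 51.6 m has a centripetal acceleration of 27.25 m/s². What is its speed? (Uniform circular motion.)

v = √(a_c × r) = √(27.25 × 51.6) = 37.5 m/s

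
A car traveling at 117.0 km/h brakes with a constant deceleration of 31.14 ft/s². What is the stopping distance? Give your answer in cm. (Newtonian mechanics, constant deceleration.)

v₀ = 117.0 km/h × 0.2777777777777778 = 32.5 m/s
a = 31.14 ft/s² × 0.3048 = 9.49147 m/s²
d = v₀² / (2a) = 32.5² / (2 × 9.49147) = 1056.25 / 18.9829 = 55.6422 m
d = 55.6422 m / 0.01 = 5564 cm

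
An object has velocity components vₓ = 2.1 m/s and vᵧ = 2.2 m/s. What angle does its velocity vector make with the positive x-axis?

θ = arctan(vᵧ/vₓ) = arctan(2.2/2.1) = 46.33°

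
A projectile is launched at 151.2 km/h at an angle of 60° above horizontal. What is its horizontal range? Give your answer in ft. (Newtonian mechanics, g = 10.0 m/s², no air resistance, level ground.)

v₀ = 151.2 km/h × 0.2777777777777778 = 42.0 m/s
R = v₀² × sin(2θ) / g = 42.0² × sin(2 × 60°) / 10.0 = 1764.0 × 0.866025 / 10.0 = 152.767 m
R = 152.767 m / 0.3048 = 501.2 ft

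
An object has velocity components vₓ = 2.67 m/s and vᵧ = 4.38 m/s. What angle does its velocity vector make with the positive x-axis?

θ = arctan(vᵧ/vₓ) = arctan(4.38/2.67) = 58.63°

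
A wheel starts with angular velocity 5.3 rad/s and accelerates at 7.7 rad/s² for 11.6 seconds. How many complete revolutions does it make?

θ = ω₀t + ½αt² = 5.3×11.6 + ½×7.7×11.6² = 579.536 rad
Total revolutions = θ/(2π) = 579.536/(2π) = 92.24
Complete revolutions = ⌊92.24⌋ = 92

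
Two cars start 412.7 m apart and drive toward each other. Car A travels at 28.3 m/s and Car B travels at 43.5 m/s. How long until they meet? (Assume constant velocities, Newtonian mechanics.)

Combined speed: v_combined = 28.3 + 43.5 = 71.8 m/s
Time to meet: t = d/v_combined = 412.7/71.8 = 5.75 s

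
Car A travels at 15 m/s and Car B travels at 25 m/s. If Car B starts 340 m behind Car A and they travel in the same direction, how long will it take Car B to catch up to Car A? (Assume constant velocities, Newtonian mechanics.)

Relative speed: v_rel = 25 - 15 = 10 m/s
Time to catch: t = d₀/v_rel = 340/10 = 34.0 s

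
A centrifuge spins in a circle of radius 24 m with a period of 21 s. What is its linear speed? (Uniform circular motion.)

v = 2πr/T = 2π×24/21 = 7.18 m/s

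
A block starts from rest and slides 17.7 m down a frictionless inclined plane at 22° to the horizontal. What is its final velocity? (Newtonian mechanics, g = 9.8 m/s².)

a = g sin(θ) = 9.8 × sin(22°) = 3.6711 m/s²
v = √(2ad) = √(2 × 3.6711 × 17.7) = 11.4 m/s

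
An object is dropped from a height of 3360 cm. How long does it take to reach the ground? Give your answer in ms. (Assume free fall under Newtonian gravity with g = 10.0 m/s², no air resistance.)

h = 3360 cm × 0.01 = 33.6 m
t = √(2h/g) = √(2 × 33.6 / 10.0) = 2.5923 s
t = 2.5923 s / 0.001 = 2592 ms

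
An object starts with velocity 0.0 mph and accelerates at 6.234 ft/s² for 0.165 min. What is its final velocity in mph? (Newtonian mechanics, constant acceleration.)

v₀ = 0.0 mph × 0.44704 = 0.0 m/s
a = 6.234 ft/s² × 0.3048 = 1.90012 m/s²
t = 0.165 min × 60.0 = 9.9 s
v = v₀ + a × t = 0.0 + 1.90012 × 9.9 = 18.8112 m/s
v = 18.8112 m/s / 0.44704 = 42.08 mph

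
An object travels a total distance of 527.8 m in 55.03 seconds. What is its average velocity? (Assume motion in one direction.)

v_avg = Δd / Δt = 527.8 / 55.03 = 9.59 m/s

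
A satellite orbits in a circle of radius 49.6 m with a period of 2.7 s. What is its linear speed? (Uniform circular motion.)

v = 2πr/T = 2π×49.6/2.7 = 115.42 m/s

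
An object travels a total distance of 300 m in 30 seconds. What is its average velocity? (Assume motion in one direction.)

v_avg = Δd / Δt = 300 / 30 = 10.0 m/s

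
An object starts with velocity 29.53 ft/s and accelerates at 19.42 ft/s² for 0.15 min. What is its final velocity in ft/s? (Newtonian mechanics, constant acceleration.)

v₀ = 29.53 ft/s × 0.3048 = 9.00074 m/s
a = 19.42 ft/s² × 0.3048 = 5.91922 m/s²
t = 0.15 min × 60.0 = 9.0 s
v = v₀ + a × t = 9.00074 + 5.91922 × 9.0 = 62.2737 m/s
v = 62.2737 m/s / 0.3048 = 204.3 ft/s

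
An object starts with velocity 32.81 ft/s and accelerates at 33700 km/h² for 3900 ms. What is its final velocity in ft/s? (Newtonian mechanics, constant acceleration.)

v₀ = 32.81 ft/s × 0.3048 = 10.0005 m/s
a = 33700 km/h² × 7.716049382716049e-05 = 2.60031 m/s²
t = 3900 ms × 0.001 = 3.9 s
v = v₀ + a × t = 10.0005 + 2.60031 × 3.9 = 20.1417 m/s
v = 20.1417 m/s / 0.3048 = 66.08 ft/s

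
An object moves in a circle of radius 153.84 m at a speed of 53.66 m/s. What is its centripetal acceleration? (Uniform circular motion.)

a_c = v²/r = 53.66²/153.84 = 2879.3956/153.84 = 18.72 m/s²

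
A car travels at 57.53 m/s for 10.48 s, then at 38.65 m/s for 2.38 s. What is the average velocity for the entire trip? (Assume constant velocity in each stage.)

d₁ = v₁t₁ = 57.53 × 10.48 = 602.9144 m
d₂ = v₂t₂ = 38.65 × 2.38 = 91.987 m
d_total = 694.9014 m, t_total = 12.86 s
v_avg = d_total/t_total = 694.9014/12.86 = 54.04 m/s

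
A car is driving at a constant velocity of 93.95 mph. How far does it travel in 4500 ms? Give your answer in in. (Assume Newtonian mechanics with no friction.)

v = 93.95 mph × 0.44704 = 41.9994 m/s
t = 4500 ms × 0.001 = 4.5 s
d = v × t = 41.9994 × 4.5 = 188.997 m
d = 188.997 m / 0.0254 = 7441 in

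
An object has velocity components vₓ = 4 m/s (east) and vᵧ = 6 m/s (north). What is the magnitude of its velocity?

|v| = √(vₓ² + vᵧ²) = √(4² + 6²) = √(52) = 7.21 m/s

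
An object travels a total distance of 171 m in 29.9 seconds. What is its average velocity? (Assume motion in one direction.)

v_avg = Δd / Δt = 171 / 29.9 = 5.72 m/s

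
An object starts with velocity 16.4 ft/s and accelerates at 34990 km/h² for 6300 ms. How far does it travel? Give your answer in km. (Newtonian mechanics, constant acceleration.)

v₀ = 16.4 ft/s × 0.3048 = 4.99872 m/s
a = 34990 km/h² × 7.716049382716049e-05 = 2.69985 m/s²
t = 6300 ms × 0.001 = 6.3 s
d = v₀ × t + ½ × a × t² = 4.99872 × 6.3 + 0.5 × 2.69985 × 6.3² = 85.0705 m
d = 85.0705 m / 1000.0 = 0.08507 km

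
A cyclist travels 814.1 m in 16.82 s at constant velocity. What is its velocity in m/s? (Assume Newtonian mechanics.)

v = d / t = 814.1 / 16.82 = 48.4 m/s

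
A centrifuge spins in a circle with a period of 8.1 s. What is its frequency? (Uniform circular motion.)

f = 1/T = 1/8.1 = 0.1235 Hz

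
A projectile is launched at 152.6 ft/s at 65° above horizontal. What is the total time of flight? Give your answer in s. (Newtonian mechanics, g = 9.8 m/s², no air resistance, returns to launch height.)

v₀ = 152.6 ft/s × 0.3048 = 46.5125 m/s
T = 2 × v₀ × sin(θ) / g = 2 × 46.5125 × sin(65°) / 9.8 = 2 × 46.5125 × 0.906308 / 9.8 = 8.603 s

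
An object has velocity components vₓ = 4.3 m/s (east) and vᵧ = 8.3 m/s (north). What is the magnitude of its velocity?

|v| = √(vₓ² + vᵧ²) = √(4.3² + 8.3²) = √(87.38) = 9.35 m/s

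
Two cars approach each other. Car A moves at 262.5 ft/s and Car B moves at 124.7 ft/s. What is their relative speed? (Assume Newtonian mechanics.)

v_rel = v_A + v_B = 262.5 + 124.7 = 387.2 ft/s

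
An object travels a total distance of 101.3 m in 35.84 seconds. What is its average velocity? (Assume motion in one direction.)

v_avg = Δd / Δt = 101.3 / 35.84 = 2.83 m/s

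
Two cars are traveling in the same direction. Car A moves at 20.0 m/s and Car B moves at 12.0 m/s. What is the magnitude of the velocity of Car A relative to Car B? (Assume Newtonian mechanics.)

v_rel = |v_A - v_B| = |20.0 - 12.0| = 8.0 m/s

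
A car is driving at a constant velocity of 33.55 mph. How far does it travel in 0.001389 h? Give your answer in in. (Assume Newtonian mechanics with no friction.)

v = 33.55 mph × 0.44704 = 14.9982 m/s
t = 0.001389 h × 3600.0 = 5.0004 s
d = v × t = 14.9982 × 5.0004 = 74.997 m
d = 74.997 m / 0.0254 = 2953 in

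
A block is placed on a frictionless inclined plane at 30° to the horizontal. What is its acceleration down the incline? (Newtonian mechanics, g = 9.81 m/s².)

a = g sin(θ) = 9.81 × sin(30°) = 9.81 × 0.5 = 4.91 m/s²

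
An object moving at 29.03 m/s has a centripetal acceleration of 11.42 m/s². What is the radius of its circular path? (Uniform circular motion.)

r = v²/a_c = 29.03²/11.42 = 73.8 m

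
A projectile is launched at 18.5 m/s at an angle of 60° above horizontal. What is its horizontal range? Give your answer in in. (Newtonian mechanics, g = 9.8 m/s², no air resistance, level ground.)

R = v₀² × sin(2θ) / g = 18.5² × sin(2 × 60°) / 9.8 = 342.25 × 0.866025 / 9.8 = 30.2446 m
R = 30.2446 m / 0.0254 = 1191 in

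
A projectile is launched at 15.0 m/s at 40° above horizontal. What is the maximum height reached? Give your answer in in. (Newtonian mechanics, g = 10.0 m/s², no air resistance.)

H = v₀² × sin²(θ) / (2g) = 15.0² × sin(40°)² / (2 × 10.0) = 225.0 × 0.413176 / 20.0 = 4.64823 m
H = 4.64823 m / 0.0254 = 183.0 in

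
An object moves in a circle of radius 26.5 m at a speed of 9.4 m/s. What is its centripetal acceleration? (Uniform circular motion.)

a_c = v²/r = 9.4²/26.5 = 88.36/26.5 = 3.33 m/s²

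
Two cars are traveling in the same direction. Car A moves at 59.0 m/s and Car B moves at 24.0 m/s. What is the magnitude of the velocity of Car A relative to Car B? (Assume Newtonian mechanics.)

v_rel = |v_A - v_B| = |59.0 - 24.0| = 35.0 m/s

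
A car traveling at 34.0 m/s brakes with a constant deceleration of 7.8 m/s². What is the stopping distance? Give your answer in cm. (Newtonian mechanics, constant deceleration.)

d = v₀² / (2a) = 34.0² / (2 × 7.8) = 1156.0 / 15.6 = 74.1026 m
d = 74.1026 m / 0.01 = 7410 cm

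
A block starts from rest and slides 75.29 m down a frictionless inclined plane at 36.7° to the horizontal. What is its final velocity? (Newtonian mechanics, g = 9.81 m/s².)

a = g sin(θ) = 9.81 × sin(36.7°) = 5.8627 m/s²
v = √(2ad) = √(2 × 5.8627 × 75.29) = 29.71 m/s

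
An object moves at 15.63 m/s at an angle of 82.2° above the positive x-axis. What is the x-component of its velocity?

vₓ = v cos(θ) = 15.63 × cos(82.2°) = 2.12 m/s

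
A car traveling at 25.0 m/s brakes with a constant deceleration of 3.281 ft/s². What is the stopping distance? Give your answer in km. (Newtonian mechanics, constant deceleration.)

a = 3.281 ft/s² × 0.3048 = 1.00005 m/s²
d = v₀² / (2a) = 25.0² / (2 × 1.00005) = 625.0 / 2.0001 = 312.484 m
d = 312.484 m / 1000.0 = 0.3125 km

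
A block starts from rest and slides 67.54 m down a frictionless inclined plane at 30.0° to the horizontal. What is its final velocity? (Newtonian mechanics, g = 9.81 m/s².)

a = g sin(θ) = 9.81 × sin(30.0°) = 4.905 m/s²
v = √(2ad) = √(2 × 4.905 × 67.54) = 25.74 m/s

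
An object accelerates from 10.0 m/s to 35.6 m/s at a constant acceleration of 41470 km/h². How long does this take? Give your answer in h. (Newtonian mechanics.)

a = 41470 km/h² × 7.716049382716049e-05 = 3.19985 m/s²
t = (v - v₀) / a = (35.6 - 10.0) / 3.19985 = 8.00038 s
t = 8.00038 s / 3600.0 = 0.002222 h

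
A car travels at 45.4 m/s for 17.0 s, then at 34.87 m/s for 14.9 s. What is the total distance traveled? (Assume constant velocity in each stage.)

d₁ = v₁t₁ = 45.4 × 17.0 = 771.8 m
d₂ = v₂t₂ = 34.87 × 14.9 = 519.563 m
d_total = 771.8 + 519.563 = 1291.36 m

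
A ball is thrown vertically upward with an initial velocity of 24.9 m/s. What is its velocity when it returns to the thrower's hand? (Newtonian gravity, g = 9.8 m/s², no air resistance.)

By conservation of energy (no air resistance), the ball returns to the throw height with the same speed as launch, but directed downward.
|v_ground| = v₀ = 24.9 m/s
v_ground = 24.9 m/s (downward)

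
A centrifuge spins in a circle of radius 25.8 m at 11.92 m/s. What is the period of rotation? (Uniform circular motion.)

T = 2πr/v = 2π×25.8/11.92 = 13.6 s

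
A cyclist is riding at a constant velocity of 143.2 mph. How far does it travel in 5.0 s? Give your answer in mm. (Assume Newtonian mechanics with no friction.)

v = 143.2 mph × 0.44704 = 64.0161 m/s
d = v × t = 64.0161 × 5.0 = 320.08 m
d = 320.08 m / 0.001 = 320100 mm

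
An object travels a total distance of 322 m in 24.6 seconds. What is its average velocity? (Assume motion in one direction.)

v_avg = Δd / Δt = 322 / 24.6 = 13.09 m/s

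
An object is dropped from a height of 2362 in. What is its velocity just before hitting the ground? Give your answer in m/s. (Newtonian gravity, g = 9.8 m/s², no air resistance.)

h = 2362 in × 0.0254 = 59.9948 m
v = √(2gh) = √(2 × 9.8 × 59.9948) = 34.29 m/s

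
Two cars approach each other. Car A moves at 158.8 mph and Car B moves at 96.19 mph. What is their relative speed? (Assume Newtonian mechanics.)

v_rel = v_A + v_B = 158.8 + 96.19 = 254.99 mph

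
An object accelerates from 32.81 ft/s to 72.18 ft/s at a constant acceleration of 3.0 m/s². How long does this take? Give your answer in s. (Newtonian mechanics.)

v₀ = 32.81 ft/s × 0.3048 = 10.0005 m/s
v = 72.18 ft/s × 0.3048 = 22.0005 m/s
t = (v - v₀) / a = (22.0005 - 10.0005) / 3.0 = 4.0 s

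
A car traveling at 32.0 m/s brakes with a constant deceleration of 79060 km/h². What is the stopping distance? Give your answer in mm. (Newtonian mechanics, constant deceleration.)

a = 79060 km/h² × 7.716049382716049e-05 = 6.10031 m/s²
d = v₀² / (2a) = 32.0² / (2 × 6.10031) = 1024.0 / 12.2006 = 83.9303 m
d = 83.9303 m / 0.001 = 83930 mm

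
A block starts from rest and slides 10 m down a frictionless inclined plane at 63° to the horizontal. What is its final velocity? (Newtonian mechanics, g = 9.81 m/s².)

a = g sin(θ) = 9.81 × sin(63°) = 8.7408 m/s²
v = √(2ad) = √(2 × 8.7408 × 10) = 13.22 m/s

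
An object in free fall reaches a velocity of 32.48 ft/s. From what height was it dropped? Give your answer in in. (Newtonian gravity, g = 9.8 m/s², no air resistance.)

v = 32.48 ft/s × 0.3048 = 9.8999 m/s
h = v² / (2g) = 9.8999² / (2 × 9.8) = 5.00041 m
h = 5.00041 m / 0.0254 = 196.9 in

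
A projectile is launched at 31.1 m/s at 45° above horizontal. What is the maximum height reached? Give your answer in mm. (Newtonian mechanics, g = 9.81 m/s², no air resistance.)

H = v₀² × sin²(θ) / (2g) = 31.1² × sin(45°)² / (2 × 9.81) = 967.21 × 0.5 / 19.62 = 24.6486 m
H = 24.6486 m / 0.001 = 24650 mm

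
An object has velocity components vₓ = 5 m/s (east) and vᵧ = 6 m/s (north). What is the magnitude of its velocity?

|v| = √(vₓ² + vᵧ²) = √(5² + 6²) = √(61) = 7.81 m/s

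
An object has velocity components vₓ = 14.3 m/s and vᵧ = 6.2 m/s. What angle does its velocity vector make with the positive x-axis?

θ = arctan(vᵧ/vₓ) = arctan(6.2/14.3) = 23.44°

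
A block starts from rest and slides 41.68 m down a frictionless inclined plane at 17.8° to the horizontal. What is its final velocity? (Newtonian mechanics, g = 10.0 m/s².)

a = g sin(θ) = 10.0 × sin(17.8°) = 3.057 m/s²
v = √(2ad) = √(2 × 3.057 × 41.68) = 15.96 m/s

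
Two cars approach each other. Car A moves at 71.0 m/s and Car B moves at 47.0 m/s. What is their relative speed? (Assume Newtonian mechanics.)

v_rel = v_A + v_B = 71.0 + 47.0 = 118.0 m/s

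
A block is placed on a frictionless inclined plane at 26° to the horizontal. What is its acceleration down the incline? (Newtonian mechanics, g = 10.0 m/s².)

a = g sin(θ) = 10.0 × sin(26°) = 10.0 × 0.4384 = 4.38 m/s²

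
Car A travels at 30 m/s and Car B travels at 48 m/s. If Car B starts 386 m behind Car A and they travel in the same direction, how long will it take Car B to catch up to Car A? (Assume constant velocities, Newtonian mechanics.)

Relative speed: v_rel = 48 - 30 = 18 m/s
Time to catch: t = d₀/v_rel = 386/18 = 21.44 s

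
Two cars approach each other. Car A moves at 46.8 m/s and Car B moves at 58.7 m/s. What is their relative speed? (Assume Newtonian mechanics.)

v_rel = v_A + v_B = 46.8 + 58.7 = 105.5 m/s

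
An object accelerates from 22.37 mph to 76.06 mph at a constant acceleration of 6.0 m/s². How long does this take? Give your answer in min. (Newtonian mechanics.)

v₀ = 22.37 mph × 0.44704 = 10.0003 m/s
v = 76.06 mph × 0.44704 = 34.0019 m/s
t = (v - v₀) / a = (34.0019 - 10.0003) / 6.0 = 4.00027 s
t = 4.00027 s / 60.0 = 0.06667 min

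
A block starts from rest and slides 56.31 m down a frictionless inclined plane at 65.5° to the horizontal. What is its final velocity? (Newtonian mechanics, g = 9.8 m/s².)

a = g sin(θ) = 9.8 × sin(65.5°) = 8.9176 m/s²
v = √(2ad) = √(2 × 8.9176 × 56.31) = 31.69 m/s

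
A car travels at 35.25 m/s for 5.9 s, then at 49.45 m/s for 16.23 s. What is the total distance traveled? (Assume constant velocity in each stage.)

d₁ = v₁t₁ = 35.25 × 5.9 = 207.975 m
d₂ = v₂t₂ = 49.45 × 16.23 = 802.5735 m
d_total = 207.975 + 802.5735 = 1010.55 m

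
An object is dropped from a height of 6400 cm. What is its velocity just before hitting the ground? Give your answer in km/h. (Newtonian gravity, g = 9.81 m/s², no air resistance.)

h = 6400 cm × 0.01 = 64.0 m
v = √(2gh) = √(2 × 9.81 × 64.0) = 35.4356 m/s
v = 35.4356 m/s / 0.2777777777777778 = 127.6 km/h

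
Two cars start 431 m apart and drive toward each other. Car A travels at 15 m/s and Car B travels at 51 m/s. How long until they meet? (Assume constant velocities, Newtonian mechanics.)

Combined speed: v_combined = 15 + 51 = 66 m/s
Time to meet: t = d/v_combined = 431/66 = 6.53 s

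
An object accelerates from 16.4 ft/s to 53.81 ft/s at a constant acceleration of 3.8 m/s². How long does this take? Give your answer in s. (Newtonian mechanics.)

v₀ = 16.4 ft/s × 0.3048 = 4.99872 m/s
v = 53.81 ft/s × 0.3048 = 16.4013 m/s
t = (v - v₀) / a = (16.4013 - 4.99872) / 3.8 = 3.001 s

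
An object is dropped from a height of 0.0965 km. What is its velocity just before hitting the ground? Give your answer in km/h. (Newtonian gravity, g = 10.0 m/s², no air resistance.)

h = 0.0965 km × 1000.0 = 96.5 m
v = √(2gh) = √(2 × 10.0 × 96.5) = 43.9318 m/s
v = 43.9318 m/s / 0.2777777777777778 = 158.2 km/h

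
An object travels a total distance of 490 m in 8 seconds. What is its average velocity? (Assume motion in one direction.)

v_avg = Δd / Δt = 490 / 8 = 61.25 m/s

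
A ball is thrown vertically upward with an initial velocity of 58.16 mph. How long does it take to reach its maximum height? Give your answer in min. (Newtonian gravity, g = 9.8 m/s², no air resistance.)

v₀ = 58.16 mph × 0.44704 = 25.9998 m/s
t_up = v₀ / g = 25.9998 / 9.8 = 2.65304 s
t_up = 2.65304 s / 60.0 = 0.04422 min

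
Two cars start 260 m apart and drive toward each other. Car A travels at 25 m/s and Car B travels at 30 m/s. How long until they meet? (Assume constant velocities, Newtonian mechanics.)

Combined speed: v_combined = 25 + 30 = 55 m/s
Time to meet: t = d/v_combined = 260/55 = 4.73 s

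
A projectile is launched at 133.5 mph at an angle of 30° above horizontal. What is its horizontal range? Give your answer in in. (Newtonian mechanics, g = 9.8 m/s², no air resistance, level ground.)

v₀ = 133.5 mph × 0.44704 = 59.6798 m/s
R = v₀² × sin(2θ) / g = 59.6798² × sin(2 × 30°) / 9.8 = 3561.68 × 0.866025 / 9.8 = 314.745 m
R = 314.745 m / 0.0254 = 12390 in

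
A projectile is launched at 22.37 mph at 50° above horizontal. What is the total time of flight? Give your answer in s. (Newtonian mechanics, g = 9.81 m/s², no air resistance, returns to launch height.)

v₀ = 22.37 mph × 0.44704 = 10.0003 m/s
T = 2 × v₀ × sin(θ) / g = 2 × 10.0003 × sin(50°) / 9.81 = 2 × 10.0003 × 0.766044 / 9.81 = 1.562 s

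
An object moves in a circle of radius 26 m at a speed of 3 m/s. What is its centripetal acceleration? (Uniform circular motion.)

a_c = v²/r = 3²/26 = 9/26 = 0.35 m/s²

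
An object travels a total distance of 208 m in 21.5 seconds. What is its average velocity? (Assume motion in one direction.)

v_avg = Δd / Δt = 208 / 21.5 = 9.67 m/s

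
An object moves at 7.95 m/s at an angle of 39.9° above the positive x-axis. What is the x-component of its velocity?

vₓ = v cos(θ) = 7.95 × cos(39.9°) = 6.1 m/s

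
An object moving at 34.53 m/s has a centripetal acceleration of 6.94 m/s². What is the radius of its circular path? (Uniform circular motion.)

r = v²/a_c = 34.53²/6.94 = 171.8 m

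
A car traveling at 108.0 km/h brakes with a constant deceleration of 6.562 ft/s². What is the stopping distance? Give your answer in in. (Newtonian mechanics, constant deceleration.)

v₀ = 108.0 km/h × 0.2777777777777778 = 30.0 m/s
a = 6.562 ft/s² × 0.3048 = 2.0001 m/s²
d = v₀² / (2a) = 30.0² / (2 × 2.0001) = 900.0 / 4.0002 = 224.989 m
d = 224.989 m / 0.0254 = 8858 in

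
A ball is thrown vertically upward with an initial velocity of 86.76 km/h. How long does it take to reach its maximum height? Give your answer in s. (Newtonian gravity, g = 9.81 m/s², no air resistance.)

v₀ = 86.76 km/h × 0.2777777777777778 = 24.1 m/s
t_up = v₀ / g = 24.1 / 9.81 = 2.457 s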